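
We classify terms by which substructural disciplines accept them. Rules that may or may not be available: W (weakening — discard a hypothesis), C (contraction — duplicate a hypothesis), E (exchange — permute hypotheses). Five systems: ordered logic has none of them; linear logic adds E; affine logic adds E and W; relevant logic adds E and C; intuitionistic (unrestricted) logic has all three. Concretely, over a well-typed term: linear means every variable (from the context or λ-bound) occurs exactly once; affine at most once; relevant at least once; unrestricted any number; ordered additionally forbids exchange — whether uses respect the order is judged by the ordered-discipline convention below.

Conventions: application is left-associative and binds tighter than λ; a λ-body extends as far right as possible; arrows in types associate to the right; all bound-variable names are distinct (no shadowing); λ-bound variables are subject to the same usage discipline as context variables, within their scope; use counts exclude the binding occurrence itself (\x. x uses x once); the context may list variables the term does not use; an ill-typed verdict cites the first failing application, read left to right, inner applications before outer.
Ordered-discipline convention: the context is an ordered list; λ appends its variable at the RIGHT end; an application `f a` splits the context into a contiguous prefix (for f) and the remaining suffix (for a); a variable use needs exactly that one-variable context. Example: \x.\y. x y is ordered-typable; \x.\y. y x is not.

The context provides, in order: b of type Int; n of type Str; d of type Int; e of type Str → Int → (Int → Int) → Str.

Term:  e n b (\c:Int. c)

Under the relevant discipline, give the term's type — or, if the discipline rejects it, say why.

not well-typed under relevant — unused: d — weakening required
variable uses: b=1; n=1; d=0; e=1; c (λ-bound)=1
order of uses: e, n, b, c
typing: the term checks, with type Str
across the five disciplines: ordered ✗, linear ✗, affine ✓, relevant ✗, unrestricted ✓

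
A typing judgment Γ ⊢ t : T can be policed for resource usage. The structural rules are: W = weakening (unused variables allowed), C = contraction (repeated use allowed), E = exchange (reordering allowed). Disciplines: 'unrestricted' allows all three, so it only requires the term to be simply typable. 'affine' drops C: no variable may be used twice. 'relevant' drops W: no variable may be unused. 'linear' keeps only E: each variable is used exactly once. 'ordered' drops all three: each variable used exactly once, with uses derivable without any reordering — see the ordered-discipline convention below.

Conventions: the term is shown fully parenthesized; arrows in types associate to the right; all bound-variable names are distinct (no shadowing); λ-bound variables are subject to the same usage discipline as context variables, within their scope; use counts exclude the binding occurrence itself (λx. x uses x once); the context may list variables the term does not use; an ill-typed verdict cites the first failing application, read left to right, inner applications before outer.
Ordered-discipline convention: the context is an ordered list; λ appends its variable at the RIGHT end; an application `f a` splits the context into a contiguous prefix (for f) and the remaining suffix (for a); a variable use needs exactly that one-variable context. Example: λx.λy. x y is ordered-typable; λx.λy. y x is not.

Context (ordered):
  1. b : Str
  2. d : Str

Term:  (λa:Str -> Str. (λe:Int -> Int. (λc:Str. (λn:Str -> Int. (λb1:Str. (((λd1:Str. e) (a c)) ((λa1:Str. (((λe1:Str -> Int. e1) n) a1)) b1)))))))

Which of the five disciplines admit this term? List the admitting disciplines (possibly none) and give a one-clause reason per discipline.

admitted in: affine, unrestricted
use counts: b: 0, d: 0, a (λ-bound): 1, e (λ-bound): 1, c (λ-bound): 1, n (λ-bound): 1, b1 (λ-bound): 1, d1 (λ-bound): 0, a1 (λ-bound): 1, e1 (λ-bound): 1
use order (left to right): e, a, c, e1, n, a1, b1
typing: ✓ — (Str -> Str) -> (Int -> Int) -> Str -> (Str -> Int) -> Str -> Int
ordered: ✗ — b, d, d1 never used (weakening)
linear: ✗ — b, d, d1 never used (weakening)
affine: ✓ — none of b, d, a, e, c, n, b1, d1, a1, e1 used more than once
relevant: ✗ — b, d, d1 never used (weakening)
unrestricted: ✓ — type-checks ((Str -> Str) -> (Int -> Int) -> Str -> (Str -> Int) -> Str -> Int) and nothing is barred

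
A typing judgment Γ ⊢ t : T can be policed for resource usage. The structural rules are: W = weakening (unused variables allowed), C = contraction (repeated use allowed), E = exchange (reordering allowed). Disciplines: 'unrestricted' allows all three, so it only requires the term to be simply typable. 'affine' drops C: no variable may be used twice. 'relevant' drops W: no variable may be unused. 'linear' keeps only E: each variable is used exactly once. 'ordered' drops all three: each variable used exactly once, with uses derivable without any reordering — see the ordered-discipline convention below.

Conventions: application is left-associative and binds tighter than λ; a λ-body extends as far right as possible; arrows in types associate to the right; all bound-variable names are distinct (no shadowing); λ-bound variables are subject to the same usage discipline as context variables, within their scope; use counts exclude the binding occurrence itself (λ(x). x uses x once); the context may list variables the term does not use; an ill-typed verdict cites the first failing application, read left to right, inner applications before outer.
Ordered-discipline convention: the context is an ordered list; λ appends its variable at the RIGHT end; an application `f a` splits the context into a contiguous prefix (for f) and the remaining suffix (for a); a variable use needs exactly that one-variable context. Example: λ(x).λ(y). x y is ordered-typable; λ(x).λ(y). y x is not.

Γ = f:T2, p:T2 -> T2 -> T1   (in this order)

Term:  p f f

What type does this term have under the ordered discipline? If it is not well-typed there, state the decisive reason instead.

not well-typed under ordered — f ×2 used more than once (contraction)
counts: f: 2×; p: 1×
use order (left to right): p, f, f
typing: the term checks, with type T1
across the five disciplines: ordered ✗ · linear ✗ · affine ✗ · relevant ✓ · unrestricted ✓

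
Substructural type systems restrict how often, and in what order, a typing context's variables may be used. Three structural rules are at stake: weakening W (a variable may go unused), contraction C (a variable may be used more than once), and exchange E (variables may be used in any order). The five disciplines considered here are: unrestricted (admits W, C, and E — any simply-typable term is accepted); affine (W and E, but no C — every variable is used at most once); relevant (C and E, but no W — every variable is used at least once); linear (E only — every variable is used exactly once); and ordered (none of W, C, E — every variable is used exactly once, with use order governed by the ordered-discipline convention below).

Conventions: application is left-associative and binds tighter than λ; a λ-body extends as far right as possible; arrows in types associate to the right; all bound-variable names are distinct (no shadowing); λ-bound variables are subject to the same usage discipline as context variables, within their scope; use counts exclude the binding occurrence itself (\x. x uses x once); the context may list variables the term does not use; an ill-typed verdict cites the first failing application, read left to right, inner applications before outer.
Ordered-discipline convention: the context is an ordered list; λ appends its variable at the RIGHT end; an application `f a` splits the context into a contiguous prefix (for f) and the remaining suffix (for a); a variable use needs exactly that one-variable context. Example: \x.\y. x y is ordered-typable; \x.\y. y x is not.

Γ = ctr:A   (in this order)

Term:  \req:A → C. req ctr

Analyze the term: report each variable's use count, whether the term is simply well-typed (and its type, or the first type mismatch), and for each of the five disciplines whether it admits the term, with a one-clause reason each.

counts: ctr: 1; req (λ-bound): 1
left-to-right use order: req, ctr
typing: well-typed — term : (A → C) → C
ordered ✗ (needs exchange: uses follow req, ctr)
linear ✓ (each of ctr, req used exactly once)
affine ✓ (none of ctr, req used more than once)
relevant ✓ (at least one use each (ctr, req))
unrestricted ✓ (simply typable at (A → C) → C; W, C, E all held)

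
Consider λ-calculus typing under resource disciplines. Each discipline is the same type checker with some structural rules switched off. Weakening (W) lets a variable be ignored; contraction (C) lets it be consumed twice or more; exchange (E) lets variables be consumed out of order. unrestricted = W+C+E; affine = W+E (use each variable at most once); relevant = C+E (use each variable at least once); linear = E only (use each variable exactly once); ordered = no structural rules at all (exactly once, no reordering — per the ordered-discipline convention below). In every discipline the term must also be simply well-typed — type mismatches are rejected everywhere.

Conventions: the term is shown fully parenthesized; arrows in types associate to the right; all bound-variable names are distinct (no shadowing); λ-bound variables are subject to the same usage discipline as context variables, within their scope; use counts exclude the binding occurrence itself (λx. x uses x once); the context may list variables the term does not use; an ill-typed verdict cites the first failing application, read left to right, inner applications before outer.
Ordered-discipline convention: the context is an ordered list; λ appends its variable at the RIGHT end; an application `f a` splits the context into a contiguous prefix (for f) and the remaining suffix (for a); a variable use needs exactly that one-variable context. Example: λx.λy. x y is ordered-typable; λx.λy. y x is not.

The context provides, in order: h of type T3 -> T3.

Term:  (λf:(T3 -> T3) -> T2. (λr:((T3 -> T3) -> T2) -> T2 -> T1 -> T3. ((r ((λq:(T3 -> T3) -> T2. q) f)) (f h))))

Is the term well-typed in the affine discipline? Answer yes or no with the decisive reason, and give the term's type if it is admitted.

no — f ×2 used more than once (contraction)
use counts: h: 1, f (bound): 2, r (bound): 1, q (bound): 1
uses in reading order: r, q, f, f, h
typing: the term checks, with type ((T3 -> T3) -> T2) -> (((T3 -> T3) -> T2) -> T2 -> T1 -> T3) -> T1 -> T3
all disciplines: ordered ✗; linear ✗; affine ✗; relevant ✓; unrestricted ✓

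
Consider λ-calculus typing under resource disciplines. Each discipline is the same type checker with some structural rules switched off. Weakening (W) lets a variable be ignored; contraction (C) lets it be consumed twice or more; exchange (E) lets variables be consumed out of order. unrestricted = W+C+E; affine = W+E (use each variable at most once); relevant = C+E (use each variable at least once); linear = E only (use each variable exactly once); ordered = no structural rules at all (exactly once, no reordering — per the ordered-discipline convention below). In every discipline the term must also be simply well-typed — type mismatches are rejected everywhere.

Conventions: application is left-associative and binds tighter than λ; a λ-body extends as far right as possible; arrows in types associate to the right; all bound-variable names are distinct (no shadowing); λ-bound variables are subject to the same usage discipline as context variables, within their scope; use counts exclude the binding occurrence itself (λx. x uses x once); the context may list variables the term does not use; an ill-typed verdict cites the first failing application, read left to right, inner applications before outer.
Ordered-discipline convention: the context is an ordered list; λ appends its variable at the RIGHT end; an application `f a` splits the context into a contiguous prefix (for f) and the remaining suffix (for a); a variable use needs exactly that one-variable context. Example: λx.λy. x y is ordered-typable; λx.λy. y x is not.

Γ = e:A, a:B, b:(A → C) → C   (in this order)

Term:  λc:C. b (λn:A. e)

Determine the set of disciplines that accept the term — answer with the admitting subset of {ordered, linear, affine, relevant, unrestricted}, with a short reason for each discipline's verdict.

admitted in: none
variable uses: e=1, a=0, b=1, c (bound)=0, n (bound)=0
order of uses: b, e
typing: ill-typed: an application expects A → C but receives A → A
ordered: ✗ — a type mismatch blocks all five
linear: ✗ — the type mismatch rejects it
affine: ✗ — not simply typable
relevant: ✗ — fails simple typing
unrestricted: ✗ — a type mismatch blocks all five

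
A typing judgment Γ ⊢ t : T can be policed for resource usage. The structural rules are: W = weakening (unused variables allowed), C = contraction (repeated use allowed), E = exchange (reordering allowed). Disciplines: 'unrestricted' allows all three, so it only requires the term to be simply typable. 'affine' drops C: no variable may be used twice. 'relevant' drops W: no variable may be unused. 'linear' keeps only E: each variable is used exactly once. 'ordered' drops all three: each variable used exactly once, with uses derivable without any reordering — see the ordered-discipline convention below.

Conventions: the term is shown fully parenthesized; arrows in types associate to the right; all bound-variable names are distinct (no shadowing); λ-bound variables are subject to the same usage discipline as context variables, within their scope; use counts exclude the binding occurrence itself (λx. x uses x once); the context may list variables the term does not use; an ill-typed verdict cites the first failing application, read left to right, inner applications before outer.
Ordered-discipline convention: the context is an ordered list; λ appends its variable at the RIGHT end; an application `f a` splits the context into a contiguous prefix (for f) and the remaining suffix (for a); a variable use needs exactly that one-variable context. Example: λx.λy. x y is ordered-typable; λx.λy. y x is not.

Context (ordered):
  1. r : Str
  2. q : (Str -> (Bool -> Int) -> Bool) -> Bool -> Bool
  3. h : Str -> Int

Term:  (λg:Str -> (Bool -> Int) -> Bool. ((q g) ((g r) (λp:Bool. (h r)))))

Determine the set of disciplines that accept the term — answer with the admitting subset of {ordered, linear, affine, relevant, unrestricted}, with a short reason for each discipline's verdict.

admitting disciplines: unrestricted
usage: r=2; q=1; h=1; g [bound]=2; p [bound]=0
uses in reading order: q, g, g, r, h, r
typing: the term checks, with type (Str -> (Bool -> Int) -> Bool) -> Bool
ordered: ✗, needs contraction — r ×2, g ×2; p never used (weakening)
linear: ✗, needs contraction — r ×2, g ×2; p never used (weakening)
affine: ✗, needs contraction — r ×2, g ×2
relevant: ✗, p never used (weakening)
unrestricted: ✓, simply typable at (Str -> (Bool -> Int) -> Bool) -> Bool; W, C, E all held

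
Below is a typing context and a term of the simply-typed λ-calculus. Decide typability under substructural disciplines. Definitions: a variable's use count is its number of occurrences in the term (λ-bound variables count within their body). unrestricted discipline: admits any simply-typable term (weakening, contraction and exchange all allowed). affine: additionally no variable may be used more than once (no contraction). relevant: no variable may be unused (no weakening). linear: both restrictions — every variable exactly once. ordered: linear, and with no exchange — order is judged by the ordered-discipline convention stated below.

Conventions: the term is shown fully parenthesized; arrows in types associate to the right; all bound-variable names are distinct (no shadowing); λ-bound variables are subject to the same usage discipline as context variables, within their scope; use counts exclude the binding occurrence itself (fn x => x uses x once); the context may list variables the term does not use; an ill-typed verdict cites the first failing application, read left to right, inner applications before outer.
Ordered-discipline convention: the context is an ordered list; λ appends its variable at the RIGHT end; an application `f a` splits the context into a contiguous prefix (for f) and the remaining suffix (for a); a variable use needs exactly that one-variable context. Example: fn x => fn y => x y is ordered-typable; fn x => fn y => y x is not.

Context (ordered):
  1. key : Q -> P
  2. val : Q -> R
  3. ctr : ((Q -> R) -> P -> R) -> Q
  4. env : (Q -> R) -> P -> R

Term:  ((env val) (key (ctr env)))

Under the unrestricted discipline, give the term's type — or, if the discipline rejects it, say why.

term : R
counts: key: 1, val: 1, ctr: 1, env: 2
order of uses: env, val, key, ctr, env
typing: ✓ — R
all disciplines: ordered ✗, linear ✗, affine ✗, relevant ✓, unrestricted ✓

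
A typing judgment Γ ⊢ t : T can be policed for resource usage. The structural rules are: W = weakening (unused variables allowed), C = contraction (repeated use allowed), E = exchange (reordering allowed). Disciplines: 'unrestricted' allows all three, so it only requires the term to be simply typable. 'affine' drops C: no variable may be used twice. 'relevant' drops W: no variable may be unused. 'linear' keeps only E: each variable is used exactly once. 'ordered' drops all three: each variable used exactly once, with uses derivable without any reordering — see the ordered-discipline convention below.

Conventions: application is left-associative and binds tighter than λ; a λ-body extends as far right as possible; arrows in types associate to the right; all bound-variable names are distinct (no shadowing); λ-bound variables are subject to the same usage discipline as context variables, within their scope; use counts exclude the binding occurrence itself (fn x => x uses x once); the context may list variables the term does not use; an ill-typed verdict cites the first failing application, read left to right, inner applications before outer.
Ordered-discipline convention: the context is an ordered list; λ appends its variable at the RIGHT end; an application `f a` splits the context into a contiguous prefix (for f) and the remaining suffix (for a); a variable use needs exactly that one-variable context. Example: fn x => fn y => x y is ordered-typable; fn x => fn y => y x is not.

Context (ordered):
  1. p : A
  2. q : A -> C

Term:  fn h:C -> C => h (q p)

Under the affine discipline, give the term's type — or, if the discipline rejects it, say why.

term : (C -> C) -> C
counts: p=1; q=1; h (λ-bound)=1
order of uses: h, q, p
typing: the term checks, with type (C -> C) -> C
summary: ordered ✗; linear ✓; affine ✓; relevant ✓; unrestricted ✓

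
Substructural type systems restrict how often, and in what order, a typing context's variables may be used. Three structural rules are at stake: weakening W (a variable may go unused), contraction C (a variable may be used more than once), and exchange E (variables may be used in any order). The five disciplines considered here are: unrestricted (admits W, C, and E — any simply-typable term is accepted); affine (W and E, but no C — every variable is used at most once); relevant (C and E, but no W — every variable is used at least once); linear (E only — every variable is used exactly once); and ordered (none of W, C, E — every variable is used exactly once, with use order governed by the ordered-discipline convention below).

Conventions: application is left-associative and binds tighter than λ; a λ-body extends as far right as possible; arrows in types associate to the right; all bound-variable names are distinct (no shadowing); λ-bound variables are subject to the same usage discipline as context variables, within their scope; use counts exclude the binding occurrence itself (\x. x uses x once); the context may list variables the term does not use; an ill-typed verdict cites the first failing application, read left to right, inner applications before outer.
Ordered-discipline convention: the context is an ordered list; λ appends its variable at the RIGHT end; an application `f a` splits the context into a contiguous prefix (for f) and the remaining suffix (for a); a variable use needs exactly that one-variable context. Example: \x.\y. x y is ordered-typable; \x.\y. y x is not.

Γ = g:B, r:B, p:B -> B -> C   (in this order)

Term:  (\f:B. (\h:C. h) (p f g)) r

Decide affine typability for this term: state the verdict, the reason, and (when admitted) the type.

yes — at most one use each (g, r, p, f, h); term : C
variable uses: g: 1; r: 1; p: 1; f (bound): 1; h (bound): 1
left-to-right use order: h, p, f, g, r
typing: the term checks, with type C
across the five disciplines: ordered ✗; linear ✓; affine ✓; relevant ✓; unrestricted ✓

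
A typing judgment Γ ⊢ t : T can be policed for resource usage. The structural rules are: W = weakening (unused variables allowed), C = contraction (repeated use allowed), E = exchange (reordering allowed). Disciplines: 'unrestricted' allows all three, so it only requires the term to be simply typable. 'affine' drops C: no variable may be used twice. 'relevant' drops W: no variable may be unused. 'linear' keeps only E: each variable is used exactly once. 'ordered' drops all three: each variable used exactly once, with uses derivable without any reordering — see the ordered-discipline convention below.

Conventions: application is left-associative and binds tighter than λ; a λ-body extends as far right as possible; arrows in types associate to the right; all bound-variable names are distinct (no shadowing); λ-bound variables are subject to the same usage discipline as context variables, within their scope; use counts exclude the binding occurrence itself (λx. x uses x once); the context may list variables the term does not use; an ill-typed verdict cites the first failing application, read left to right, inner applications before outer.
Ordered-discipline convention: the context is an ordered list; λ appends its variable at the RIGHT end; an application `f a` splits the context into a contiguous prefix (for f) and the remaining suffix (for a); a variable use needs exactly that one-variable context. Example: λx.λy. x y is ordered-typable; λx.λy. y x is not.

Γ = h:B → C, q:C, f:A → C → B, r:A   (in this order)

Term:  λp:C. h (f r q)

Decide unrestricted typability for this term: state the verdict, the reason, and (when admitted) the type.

yes — simply typable at C → C; W, C, E all held; term : C → C
usage: h=1; q=1; f=1; r=1; p (λ-bound)=0
order of uses: h, f, r, q
typing: well-typed at C → C
across the five disciplines: ordered ✗ · linear ✗ · affine ✓ · relevant ✗ · unrestricted ✓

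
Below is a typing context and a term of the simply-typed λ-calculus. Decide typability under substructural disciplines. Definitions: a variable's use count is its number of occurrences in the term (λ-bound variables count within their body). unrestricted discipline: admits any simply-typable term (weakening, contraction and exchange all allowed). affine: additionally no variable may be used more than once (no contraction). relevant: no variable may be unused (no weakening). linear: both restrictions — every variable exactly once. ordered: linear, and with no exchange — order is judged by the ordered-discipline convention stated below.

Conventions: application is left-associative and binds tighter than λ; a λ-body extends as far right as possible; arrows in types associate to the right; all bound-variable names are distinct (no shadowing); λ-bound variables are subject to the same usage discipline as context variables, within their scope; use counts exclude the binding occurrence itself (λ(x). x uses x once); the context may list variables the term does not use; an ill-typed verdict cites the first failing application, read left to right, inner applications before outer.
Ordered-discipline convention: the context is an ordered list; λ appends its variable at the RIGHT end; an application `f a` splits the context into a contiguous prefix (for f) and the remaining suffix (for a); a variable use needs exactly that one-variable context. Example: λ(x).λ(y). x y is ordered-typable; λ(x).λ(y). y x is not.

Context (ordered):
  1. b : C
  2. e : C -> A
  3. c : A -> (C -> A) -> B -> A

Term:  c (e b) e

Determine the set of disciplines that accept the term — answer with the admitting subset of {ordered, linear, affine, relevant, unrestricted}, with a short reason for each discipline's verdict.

admitted in: relevant, unrestricted
variable uses: b: 1×, e: 2×, c: 1×
use order (left to right): c, e, b, e
typing: ✓ — B -> A
ordered: ✗ — e ×2 used more than once (contraction)
linear: ✗ — e ×2 used more than once (contraction)
affine: ✗ — e ×2 used more than once (contraction)
relevant: ✓ — at least one use each (b, e, c)
unrestricted: ✓ — type-checks (B -> A) and nothing is barred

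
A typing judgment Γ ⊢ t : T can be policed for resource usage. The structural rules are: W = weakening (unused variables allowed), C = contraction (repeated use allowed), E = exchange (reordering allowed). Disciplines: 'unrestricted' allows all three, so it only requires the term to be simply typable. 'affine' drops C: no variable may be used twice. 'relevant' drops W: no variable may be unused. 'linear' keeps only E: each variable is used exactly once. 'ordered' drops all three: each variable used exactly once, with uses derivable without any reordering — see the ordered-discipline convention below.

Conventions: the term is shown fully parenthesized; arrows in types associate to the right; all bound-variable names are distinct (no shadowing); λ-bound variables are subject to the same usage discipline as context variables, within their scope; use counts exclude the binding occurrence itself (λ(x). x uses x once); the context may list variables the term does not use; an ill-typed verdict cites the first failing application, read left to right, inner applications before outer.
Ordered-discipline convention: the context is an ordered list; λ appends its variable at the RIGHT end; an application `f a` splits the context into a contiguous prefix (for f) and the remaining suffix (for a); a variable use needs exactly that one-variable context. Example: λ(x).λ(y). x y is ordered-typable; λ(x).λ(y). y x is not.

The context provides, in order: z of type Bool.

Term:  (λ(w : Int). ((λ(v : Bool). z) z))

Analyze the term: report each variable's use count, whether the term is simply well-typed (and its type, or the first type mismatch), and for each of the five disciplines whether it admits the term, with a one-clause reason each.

variable uses: z: 2×; w (bound): 0×; v (bound): 0×
left-to-right use order: z, z
typing: the term checks, with type Int → Bool
ordered: ✗, needs contraction — z ×2; needs weakening: w, v unused
linear: ✗, needs contraction — z ×2; needs weakening: w, v unused
affine: ✗, needs contraction — z ×2
relevant: ✗, needs weakening: w, v unused
unrestricted: ✓, well-typed at Int → Bool; no restrictions here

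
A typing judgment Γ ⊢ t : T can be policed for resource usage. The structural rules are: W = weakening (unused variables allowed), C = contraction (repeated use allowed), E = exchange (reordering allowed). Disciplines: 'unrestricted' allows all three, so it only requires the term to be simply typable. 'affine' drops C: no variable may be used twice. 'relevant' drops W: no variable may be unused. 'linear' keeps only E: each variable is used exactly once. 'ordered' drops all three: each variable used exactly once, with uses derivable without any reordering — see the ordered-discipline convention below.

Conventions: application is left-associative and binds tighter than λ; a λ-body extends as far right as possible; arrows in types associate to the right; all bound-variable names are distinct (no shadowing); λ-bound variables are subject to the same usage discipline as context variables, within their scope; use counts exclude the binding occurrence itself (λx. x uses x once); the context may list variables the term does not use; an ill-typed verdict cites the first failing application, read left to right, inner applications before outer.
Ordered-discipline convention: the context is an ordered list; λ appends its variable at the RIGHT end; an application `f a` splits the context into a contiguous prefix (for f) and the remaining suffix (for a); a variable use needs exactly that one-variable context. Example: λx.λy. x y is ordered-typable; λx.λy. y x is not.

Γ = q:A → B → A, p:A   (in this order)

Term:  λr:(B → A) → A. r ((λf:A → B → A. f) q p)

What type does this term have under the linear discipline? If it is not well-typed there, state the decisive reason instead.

term : ((B → A) → A) → A
use counts: q: 1×, p: 1×, r (bound): 1×, f (bound): 1×
left-to-right use order: r, f, q, p
typing: the term checks, with type ((B → A) → A) → A
per-discipline verdicts: ordered ✗ | linear ✓ | affine ✓ | relevant ✓ | unrestricted ✓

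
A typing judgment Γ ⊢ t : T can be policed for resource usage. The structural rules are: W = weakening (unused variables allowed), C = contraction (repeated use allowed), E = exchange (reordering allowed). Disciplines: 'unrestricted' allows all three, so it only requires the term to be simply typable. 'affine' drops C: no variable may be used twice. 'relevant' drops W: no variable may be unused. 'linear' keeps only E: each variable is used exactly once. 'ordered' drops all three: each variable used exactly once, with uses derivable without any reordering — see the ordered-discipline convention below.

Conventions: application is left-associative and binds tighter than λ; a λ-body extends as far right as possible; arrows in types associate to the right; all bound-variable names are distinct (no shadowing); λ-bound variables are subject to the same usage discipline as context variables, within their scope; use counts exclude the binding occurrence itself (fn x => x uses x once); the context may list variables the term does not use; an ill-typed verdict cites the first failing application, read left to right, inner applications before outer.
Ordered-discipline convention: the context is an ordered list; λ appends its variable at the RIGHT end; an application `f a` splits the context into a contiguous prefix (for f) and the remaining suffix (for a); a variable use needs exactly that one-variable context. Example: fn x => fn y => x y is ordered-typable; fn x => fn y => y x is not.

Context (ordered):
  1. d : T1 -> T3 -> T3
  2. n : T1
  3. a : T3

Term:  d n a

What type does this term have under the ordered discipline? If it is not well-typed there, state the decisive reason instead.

term : T3
counts: d ×1; n ×1; a ×1
uses in reading order: d, n, a
typing: ✓ — T3
summary: ordered ✓, linear ✓, affine ✓, relevant ✓, unrestricted ✓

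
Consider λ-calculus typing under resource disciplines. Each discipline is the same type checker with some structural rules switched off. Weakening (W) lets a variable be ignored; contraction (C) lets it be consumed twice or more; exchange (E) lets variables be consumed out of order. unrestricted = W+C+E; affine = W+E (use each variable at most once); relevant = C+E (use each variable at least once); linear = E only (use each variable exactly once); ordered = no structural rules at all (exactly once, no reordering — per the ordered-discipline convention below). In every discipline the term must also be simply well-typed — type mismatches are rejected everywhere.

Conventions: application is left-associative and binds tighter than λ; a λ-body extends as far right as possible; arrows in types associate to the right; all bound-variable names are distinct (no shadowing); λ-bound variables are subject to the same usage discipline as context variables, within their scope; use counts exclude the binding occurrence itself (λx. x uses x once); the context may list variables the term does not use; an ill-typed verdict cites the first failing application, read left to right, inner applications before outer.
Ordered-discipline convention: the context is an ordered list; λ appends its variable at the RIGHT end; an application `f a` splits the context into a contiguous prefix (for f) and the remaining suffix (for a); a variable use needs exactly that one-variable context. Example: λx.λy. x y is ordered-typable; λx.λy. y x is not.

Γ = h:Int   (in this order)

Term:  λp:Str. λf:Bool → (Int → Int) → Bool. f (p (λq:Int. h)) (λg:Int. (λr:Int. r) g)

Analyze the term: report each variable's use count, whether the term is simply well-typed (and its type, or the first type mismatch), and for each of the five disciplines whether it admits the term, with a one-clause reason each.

use counts: h ×1; p (bound) ×1; f (bound) ×1; q (bound) ×0; g (bound) ×1; r (bound) ×1
use order (left to right): f, p, h, r, g
typing: ill-typed: applying a non-function (Str)
ordered: ✗ — fails simple typing
linear: ✗ — a type mismatch blocks all five
affine: ✗ — the type mismatch rejects it
relevant: ✗ — not simply typable
unrestricted: ✗ — fails simple typing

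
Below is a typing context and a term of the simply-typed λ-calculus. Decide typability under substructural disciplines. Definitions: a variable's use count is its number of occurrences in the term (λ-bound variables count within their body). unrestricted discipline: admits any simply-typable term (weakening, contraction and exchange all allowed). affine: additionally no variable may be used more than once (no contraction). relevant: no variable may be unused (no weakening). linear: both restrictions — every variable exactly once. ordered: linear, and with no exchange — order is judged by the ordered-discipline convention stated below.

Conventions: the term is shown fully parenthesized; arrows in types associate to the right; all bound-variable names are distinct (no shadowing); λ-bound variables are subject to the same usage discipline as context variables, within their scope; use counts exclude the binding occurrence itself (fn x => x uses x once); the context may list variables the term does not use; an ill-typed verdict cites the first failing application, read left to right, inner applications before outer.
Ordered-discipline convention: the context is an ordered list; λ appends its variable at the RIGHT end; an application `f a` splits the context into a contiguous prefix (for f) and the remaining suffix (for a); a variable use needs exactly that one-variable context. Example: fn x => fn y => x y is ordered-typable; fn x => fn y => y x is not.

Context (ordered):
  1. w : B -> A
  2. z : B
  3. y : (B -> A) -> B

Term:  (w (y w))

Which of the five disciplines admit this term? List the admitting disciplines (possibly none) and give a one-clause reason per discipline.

admitting disciplines: unrestricted
variable uses: w: 2×, z: 0×, y: 1×
use order (left to right): w, y, w
typing: the term checks, with type A
ordered: ✗ — w ×2 used more than once (contraction); z never used (weakening)
linear: ✗ — w ×2 used more than once (contraction); z never used (weakening)
affine: ✗ — w ×2 used more than once (contraction)
relevant: ✗ — z never used (weakening)
unrestricted: ✓ — typability at A is all that's needed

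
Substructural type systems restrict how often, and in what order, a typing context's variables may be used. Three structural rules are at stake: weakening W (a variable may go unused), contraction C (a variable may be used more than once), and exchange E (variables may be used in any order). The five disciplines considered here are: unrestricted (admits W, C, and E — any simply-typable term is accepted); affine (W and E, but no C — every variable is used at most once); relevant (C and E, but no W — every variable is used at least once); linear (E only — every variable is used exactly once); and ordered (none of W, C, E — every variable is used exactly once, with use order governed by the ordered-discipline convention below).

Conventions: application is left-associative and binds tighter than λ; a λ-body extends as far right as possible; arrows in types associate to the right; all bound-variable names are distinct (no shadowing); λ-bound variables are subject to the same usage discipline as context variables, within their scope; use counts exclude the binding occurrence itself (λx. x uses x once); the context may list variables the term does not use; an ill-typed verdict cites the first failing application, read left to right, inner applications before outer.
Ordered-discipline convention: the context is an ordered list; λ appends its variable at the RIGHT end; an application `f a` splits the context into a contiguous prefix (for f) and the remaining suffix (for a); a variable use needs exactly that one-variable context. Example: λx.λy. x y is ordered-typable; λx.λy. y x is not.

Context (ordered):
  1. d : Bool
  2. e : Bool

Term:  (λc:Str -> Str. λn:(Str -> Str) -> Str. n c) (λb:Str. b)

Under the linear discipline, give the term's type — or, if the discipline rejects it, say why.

not well-typed under linear — d, e never used (weakening)
counts: d: 0×, e: 0×, c (λ-bound): 1×, n (λ-bound): 1×, b (λ-bound): 1×
uses in reading order: n, c, b
typing: well-typed at ((Str -> Str) -> Str) -> Str
summary: ordered ✗ · linear ✗ · affine ✓ · relevant ✗ · unrestricted ✓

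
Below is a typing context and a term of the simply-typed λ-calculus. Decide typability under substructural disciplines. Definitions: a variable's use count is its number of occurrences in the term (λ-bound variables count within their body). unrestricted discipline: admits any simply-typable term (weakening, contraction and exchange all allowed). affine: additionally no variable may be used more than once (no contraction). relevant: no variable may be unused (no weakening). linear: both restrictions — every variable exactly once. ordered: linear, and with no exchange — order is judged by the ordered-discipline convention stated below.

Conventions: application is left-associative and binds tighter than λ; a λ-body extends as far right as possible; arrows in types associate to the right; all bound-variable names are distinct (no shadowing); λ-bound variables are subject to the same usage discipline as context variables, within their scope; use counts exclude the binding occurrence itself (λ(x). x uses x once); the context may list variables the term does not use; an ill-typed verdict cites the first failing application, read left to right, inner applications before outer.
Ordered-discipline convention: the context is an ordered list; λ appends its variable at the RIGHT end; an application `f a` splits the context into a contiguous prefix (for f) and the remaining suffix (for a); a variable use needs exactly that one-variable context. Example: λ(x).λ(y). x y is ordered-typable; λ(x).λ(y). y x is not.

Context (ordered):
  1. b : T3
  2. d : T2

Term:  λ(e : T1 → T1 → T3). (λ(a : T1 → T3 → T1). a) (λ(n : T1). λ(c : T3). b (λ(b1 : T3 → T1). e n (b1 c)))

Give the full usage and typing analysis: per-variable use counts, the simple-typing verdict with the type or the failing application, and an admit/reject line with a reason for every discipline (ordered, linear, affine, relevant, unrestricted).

counts: b ×1, d ×0, e (bound) ×1, a (bound) ×1, n (bound) ×1, c (bound) ×1, b1 (bound) ×1
left-to-right use order: a, b, e, n, b1, c
typing: ill-typed: applying a non-function (T3)
ordered ✗ (fails simple typing)
linear ✗ (a type mismatch blocks all five)
affine ✗ (the type mismatch rejects it)
relevant ✗ (not simply typable)
unrestricted ✗ (fails simple typing)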